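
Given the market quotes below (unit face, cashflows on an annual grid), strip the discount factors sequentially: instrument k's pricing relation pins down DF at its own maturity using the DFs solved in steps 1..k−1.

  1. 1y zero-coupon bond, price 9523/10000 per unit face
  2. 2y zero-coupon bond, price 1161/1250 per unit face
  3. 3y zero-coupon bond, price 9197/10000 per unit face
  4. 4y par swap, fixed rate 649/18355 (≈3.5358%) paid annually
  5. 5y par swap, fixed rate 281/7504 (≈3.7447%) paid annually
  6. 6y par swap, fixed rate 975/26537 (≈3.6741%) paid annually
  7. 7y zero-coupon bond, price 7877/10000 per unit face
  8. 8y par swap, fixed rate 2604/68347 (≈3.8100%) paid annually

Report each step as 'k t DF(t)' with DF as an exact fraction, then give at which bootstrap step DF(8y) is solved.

1 1 9523/10000
2 2 1161/1250
3 3 9197/10000
4 4 4351/5000
5 5 4157/5000
6 6 161/200
7 7 7877/10000
8 8 1849/2500
DF(8y) is solved at step 8

step 1 [1y] zero: DF = P = 9523/10000 ≈ 0.952300
step 2 [2y] zero: DF = P = 1161/1250 ≈ 0.928800
step 3 [3y] zero: DF = P = 9197/10000 ≈ 0.919700
step 4 [4y] swap r/1=649/18355: DF=(1 − 649/18355·(0.952300+0.928800+0.919700))/(1+649/18355) = 4351/5000 ≈ 0.870200
step 5 [5y] swap r/1=281/7504: DF=(1 − 281/7504·(0.952300+0.928800+0.919700+0.870200))/(1+281/7504) = 4157/5000 ≈ 0.831400
step 6 [6y] swap r/1=975/26537: DF=(1 − 975/26537·(0.952300+0.928800+0.919700+0.870200+0.831400))/(1+975/26537) = 161/200 ≈ 0.805000
step 7 [7y] zero: DF = P = 7877/10000 ≈ 0.787700
step 8 [8y] swap r/1=2604/68347: DF=(1 − 2604/68347·(0.952300+0.928800+0.919700+0.870200+0.831400+0.805000+0.787700))/(1+2604/68347) = 1849/2500 ≈ 0.739600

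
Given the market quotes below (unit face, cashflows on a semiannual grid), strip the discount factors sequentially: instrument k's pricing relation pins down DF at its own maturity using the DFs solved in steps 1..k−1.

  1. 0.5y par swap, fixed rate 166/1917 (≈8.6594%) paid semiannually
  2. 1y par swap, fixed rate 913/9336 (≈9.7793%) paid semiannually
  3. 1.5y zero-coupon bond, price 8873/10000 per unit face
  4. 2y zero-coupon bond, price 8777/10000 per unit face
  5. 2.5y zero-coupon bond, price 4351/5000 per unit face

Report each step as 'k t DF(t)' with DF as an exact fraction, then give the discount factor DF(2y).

1 1/2 1917/2000
2 1 9087/10000
3 3/2 8873/10000
4 2 8777/10000
5 5/2 4351/5000
DF(2y) = 8777/10000 ≈ 0.877700

step 1 [0.5y] swap r/2=83/1917: DF=(1 − 83/1917·(0))/(1+83/1917) = 1917/2000 ≈ 0.958500
step 2 [1y] swap r/2=913/18672: DF=(1 − 913/18672·(0.958500))/(1+913/18672) = 9087/10000 ≈ 0.908700
step 3 [1.5y] zero: DF = P = 8873/10000 ≈ 0.887300
step 4 [2y] zero: DF = P = 8777/10000 ≈ 0.877700
step 5 [2.5y] zero: DF = P = 4351/5000 ≈ 0.870200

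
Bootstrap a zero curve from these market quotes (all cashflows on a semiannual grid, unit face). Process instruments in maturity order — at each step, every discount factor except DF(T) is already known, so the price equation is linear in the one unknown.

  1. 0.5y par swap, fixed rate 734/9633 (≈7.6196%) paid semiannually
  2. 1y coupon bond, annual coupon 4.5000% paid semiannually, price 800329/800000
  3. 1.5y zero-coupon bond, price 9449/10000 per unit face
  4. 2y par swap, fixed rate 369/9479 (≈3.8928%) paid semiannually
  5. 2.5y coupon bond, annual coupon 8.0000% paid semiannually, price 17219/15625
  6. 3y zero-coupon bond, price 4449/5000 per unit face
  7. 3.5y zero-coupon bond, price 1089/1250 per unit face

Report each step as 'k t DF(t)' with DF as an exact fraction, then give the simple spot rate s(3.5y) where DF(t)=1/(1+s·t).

1 1/2 9633/10000
2 1 2393/2500
3 3/2 9449/10000
4 2 4631/5000
5 5/2 4569/5000
6 3 4449/5000
7 7/2 1089/1250
s(3.5y) = (1/(1089/1250) − 1)/(7/2) = 46/1089 ≈ 4.2241%

step 1 [0.5y] swap r/2=367/9633: DF=(1 − 367/9633·(0))/(1+367/9633) = 9633/10000 ≈ 0.963300
step 2 [1y] bond c/2=9/400: DF=(800329/800000 − 9/400·(0.963300))/(1+9/400) = 2393/2500 ≈ 0.957200
step 3 [1.5y] zero: DF = P = 9449/10000 ≈ 0.944900
step 4 [2y] swap r/2=369/18958: DF=(1 − 369/18958·(0.963300+0.957200+0.944900))/(1+369/18958) = 4631/5000 ≈ 0.926200
step 5 [2.5y] bond c/2=1/25: DF=(17219/15625 − 1/25·(0.963300+0.957200+0.944900+0.926200))/(1+1/25) = 4569/5000 ≈ 0.913800
step 6 [3y] zero: DF = P = 4449/5000 ≈ 0.889800
step 7 [3.5y] zero: DF = P = 1089/1250 ≈ 0.871200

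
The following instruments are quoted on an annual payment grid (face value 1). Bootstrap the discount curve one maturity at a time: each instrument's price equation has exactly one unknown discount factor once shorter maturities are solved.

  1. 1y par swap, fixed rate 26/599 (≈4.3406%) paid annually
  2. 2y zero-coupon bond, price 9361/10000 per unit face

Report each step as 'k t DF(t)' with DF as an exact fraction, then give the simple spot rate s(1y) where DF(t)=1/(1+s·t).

1 1 599/625
2 2 9361/10000
s(1y) = (1/(599/625) − 1)/(1) = 26/599 ≈ 4.3406%

step 1 [1y] swap r/1=26/599: DF=(1 − 26/599·(0))/(1+26/599) = 599/625 ≈ 0.958400
step 2 [2y] zero: DF = P = 9361/10000 ≈ 0.936100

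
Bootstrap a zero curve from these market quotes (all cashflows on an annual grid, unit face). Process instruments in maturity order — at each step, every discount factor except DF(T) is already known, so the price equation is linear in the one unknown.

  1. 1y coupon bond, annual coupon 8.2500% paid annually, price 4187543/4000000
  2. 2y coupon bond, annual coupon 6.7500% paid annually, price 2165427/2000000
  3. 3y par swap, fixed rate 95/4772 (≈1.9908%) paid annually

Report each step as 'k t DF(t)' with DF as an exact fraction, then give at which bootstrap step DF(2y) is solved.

step 1 [1y] bond c/1=33/400: DF=(4187543/4000000 − 33/400·(0))/(1+33/400) = 9671/10000 ≈ 0.967100
step 2 [2y] bond c/1=27/400: DF=(2165427/2000000 − 27/400·(0.967100))/(1+27/400) = 9531/10000 ≈ 0.953100
step 3 [3y] swap r/1=95/4772: DF=(1 − 95/4772·(0.967100+0.953100))/(1+95/4772) = 943/1000 ≈ 0.943000

1 1 9671/10000
2 2 9531/10000
3 3 943/1000
DF(2y) is solved at step 2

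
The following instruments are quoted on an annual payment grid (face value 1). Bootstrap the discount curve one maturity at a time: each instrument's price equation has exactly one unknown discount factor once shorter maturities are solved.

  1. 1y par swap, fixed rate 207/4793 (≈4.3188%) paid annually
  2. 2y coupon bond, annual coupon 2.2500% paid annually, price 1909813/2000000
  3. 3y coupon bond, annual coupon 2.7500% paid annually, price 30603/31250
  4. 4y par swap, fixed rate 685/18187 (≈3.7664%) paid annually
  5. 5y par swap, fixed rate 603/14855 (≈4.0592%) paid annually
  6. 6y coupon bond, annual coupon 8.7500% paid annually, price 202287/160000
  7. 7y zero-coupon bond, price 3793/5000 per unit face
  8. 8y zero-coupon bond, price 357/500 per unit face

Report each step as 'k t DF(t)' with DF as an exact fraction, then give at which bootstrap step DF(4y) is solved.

1 1 4793/5000
2 2 1141/1250
3 3 903/1000
4 4 863/1000
5 5 8191/10000
6 6 201/250
7 7 3793/5000
8 8 357/500
DF(4y) is solved at step 4

step 1 [1y] swap r/1=207/4793: DF=(1 − 207/4793·(0))/(1+207/4793) = 4793/5000 ≈ 0.958600
step 2 [2y] bond c/1=9/400: DF=(1909813/2000000 − 9/400·(0.958600))/(1+9/400) = 1141/1250 ≈ 0.912800
step 3 [3y] bond c/1=11/400: DF=(30603/31250 − 11/400·(0.958600+0.912800))/(1+11/400) = 903/1000 ≈ 0.903000
step 4 [4y] swap r/1=685/18187: DF=(1 − 685/18187·(0.958600+0.912800+0.903000))/(1+685/18187) = 863/1000 ≈ 0.863000
step 5 [5y] swap r/1=603/14855: DF=(1 − 603/14855·(0.958600+0.912800+0.903000+0.863000))/(1+603/14855) = 8191/10000 ≈ 0.819100
step 6 [6y] bond c/1=7/80: DF=(202287/160000 − 7/80·(0.958600+0.912800+0.903000+0.863000+0.819100))/(1+7/80) = 201/250 ≈ 0.804000
step 7 [7y] zero: DF = P = 3793/5000 ≈ 0.758600
step 8 [8y] zero: DF = P = 357/500 ≈ 0.714000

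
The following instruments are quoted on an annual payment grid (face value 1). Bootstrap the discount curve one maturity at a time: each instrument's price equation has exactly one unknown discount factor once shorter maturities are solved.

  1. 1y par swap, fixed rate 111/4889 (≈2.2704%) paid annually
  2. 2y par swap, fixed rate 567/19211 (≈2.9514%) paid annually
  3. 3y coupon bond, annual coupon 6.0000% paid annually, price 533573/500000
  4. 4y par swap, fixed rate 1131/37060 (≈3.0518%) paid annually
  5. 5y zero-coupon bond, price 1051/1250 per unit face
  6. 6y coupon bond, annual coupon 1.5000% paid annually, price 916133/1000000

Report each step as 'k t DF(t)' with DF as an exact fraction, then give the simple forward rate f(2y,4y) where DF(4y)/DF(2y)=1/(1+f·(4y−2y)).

step 1 [1y] swap r/1=111/4889: DF=(1 − 111/4889·(0))/(1+111/4889) = 4889/5000 ≈ 0.977800
step 2 [2y] swap r/1=567/19211: DF=(1 − 567/19211·(0.977800))/(1+567/19211) = 9433/10000 ≈ 0.943300
step 3 [3y] bond c/1=3/50: DF=(533573/500000 − 3/50·(0.977800+0.943300))/(1+3/50) = 449/500 ≈ 0.898000
step 4 [4y] swap r/1=1131/37060: DF=(1 − 1131/37060·(0.977800+0.943300+0.898000))/(1+1131/37060) = 8869/10000 ≈ 0.886900
step 5 [5y] zero: DF = P = 1051/1250 ≈ 0.840800
step 6 [6y] bond c/1=3/200: DF=(916133/1000000 − 3/200·(0.977800+0.943300+0.898000+0.886900+0.840800))/(1+3/200) = 4177/5000 ≈ 0.835400

1 1 4889/5000
2 2 9433/10000
3 3 449/500
4 4 8869/10000
5 5 1051/1250
6 6 4177/5000
f(2y,4y) = ((9433/10000)/(8869/10000) − 1)/(2) = 282/8869 ≈ 3.1796%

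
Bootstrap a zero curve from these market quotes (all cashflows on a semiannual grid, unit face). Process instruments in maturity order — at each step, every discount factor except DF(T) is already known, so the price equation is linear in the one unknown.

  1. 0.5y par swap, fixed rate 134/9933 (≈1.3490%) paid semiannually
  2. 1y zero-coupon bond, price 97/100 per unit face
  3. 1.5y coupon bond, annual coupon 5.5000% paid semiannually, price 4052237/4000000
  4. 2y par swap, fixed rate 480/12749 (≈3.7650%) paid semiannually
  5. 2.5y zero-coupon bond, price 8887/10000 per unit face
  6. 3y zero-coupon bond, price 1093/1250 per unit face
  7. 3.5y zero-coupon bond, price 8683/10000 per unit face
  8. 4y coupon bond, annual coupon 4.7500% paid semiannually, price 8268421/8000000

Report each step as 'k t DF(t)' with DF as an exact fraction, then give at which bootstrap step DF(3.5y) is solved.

1 1/2 9933/10000
2 1 97/100
3 3/2 4667/5000
4 2 116/125
5 5/2 8887/10000
6 3 1093/1250
7 7/2 8683/10000
8 4 4299/5000
DF(3.5y) is solved at step 7

step 1 [0.5y] swap r/2=67/9933: DF=(1 − 67/9933·(0))/(1+67/9933) = 9933/10000 ≈ 0.993300
step 2 [1y] zero: DF = P = 97/100 ≈ 0.970000
step 3 [1.5y] bond c/2=11/400: DF=(4052237/4000000 − 11/400·(0.993300+0.970000))/(1+11/400) = 4667/5000 ≈ 0.933400
step 4 [2y] swap r/2=240/12749: DF=(1 − 240/12749·(0.993300+0.970000+0.933400))/(1+240/12749) = 116/125 ≈ 0.928000
step 5 [2.5y] zero: DF = P = 8887/10000 ≈ 0.888700
step 6 [3y] zero: DF = P = 1093/1250 ≈ 0.874400
step 7 [3.5y] zero: DF = P = 8683/10000 ≈ 0.868300
step 8 [4y] bond c/2=19/800: DF=(8268421/8000000 − 19/800·(0.993300+0.970000+0.933400+0.928000+0.888700+0.874400+0.868300))/(1+19/800) = 4299/5000 ≈ 0.859800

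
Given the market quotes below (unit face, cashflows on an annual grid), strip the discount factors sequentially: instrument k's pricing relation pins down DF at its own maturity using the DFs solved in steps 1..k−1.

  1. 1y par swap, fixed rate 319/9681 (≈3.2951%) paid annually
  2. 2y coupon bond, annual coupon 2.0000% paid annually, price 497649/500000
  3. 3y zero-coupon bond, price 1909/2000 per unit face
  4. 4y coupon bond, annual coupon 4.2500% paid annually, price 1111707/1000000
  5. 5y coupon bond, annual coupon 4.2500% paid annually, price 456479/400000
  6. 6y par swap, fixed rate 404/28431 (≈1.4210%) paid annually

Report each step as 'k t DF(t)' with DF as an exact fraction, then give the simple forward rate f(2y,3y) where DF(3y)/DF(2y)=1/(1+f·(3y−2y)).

1 1 9681/10000
2 2 598/625
3 3 1909/2000
4 4 949/1000
5 5 4693/5000
6 6 1149/1250
f(2y,3y) = ((598/625)/(1909/2000) − 1)/(1) = 1/415 ≈ 0.2410%

step 1 [1y] swap r/1=319/9681: DF=(1 − 319/9681·(0))/(1+319/9681) = 9681/10000 ≈ 0.968100
step 2 [2y] bond c/1=1/50: DF=(497649/500000 − 1/50·(0.968100))/(1+1/50) = 598/625 ≈ 0.956800
step 3 [3y] zero: DF = P = 1909/2000 ≈ 0.954500
step 4 [4y] bond c/1=17/400: DF=(1111707/1000000 − 17/400·(0.968100+0.956800+0.954500))/(1+17/400) = 949/1000 ≈ 0.949000
step 5 [5y] bond c/1=17/400: DF=(456479/400000 − 17/400·(0.968100+0.956800+0.954500+0.949000))/(1+17/400) = 4693/5000 ≈ 0.938600
step 6 [6y] swap r/1=404/28431: DF=(1 − 404/28431·(0.968100+0.956800+0.954500+0.949000+0.938600))/(1+404/28431) = 1149/1250 ≈ 0.919200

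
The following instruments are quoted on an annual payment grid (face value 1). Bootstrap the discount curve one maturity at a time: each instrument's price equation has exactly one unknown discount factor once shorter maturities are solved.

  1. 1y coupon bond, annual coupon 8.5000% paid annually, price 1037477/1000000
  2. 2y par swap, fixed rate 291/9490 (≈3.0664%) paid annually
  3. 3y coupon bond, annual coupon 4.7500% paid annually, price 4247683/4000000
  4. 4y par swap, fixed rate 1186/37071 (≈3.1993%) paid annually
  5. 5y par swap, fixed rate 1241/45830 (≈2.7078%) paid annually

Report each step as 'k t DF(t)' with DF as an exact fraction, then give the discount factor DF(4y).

1 1 4781/5000
2 2 4709/5000
3 3 9277/10000
4 4 4407/5000
5 5 8759/10000
DF(4y) = 4407/5000 ≈ 0.881400

step 1 [1y] bond c/1=17/200: DF=(1037477/1000000 − 17/200·(0))/(1+17/200) = 4781/5000 ≈ 0.956200
step 2 [2y] swap r/1=291/9490: DF=(1 − 291/9490·(0.956200))/(1+291/9490) = 4709/5000 ≈ 0.941800
step 3 [3y] bond c/1=19/400: DF=(4247683/4000000 − 19/400·(0.956200+0.941800))/(1+19/400) = 9277/10000 ≈ 0.927700
step 4 [4y] swap r/1=1186/37071: DF=(1 − 1186/37071·(0.956200+0.941800+0.927700))/(1+1186/37071) = 4407/5000 ≈ 0.881400
step 5 [5y] swap r/1=1241/45830: DF=(1 − 1241/45830·(0.956200+0.941800+0.927700+0.881400))/(1+1241/45830) = 8759/10000 ≈ 0.875900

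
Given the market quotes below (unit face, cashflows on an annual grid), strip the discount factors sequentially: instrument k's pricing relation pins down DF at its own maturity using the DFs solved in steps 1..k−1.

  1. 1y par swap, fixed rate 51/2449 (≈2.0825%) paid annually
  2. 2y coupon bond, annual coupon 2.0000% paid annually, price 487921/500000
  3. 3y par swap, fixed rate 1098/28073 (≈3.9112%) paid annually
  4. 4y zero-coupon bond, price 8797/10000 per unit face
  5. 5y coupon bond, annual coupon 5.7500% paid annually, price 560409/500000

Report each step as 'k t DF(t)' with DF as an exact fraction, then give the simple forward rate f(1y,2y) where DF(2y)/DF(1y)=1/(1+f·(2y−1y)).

step 1 [1y] swap r/1=51/2449: DF=(1 − 51/2449·(0))/(1+51/2449) = 2449/2500 ≈ 0.979600
step 2 [2y] bond c/1=1/50: DF=(487921/500000 − 1/50·(0.979600))/(1+1/50) = 15/16 ≈ 0.937500
step 3 [3y] swap r/1=1098/28073: DF=(1 − 1098/28073·(0.979600+0.937500))/(1+1098/28073) = 4451/5000 ≈ 0.890200
step 4 [4y] zero: DF = P = 8797/10000 ≈ 0.879700
step 5 [5y] bond c/1=23/400: DF=(560409/500000 − 23/400·(0.979600+0.937500+0.890200+0.879700))/(1+23/400) = 4297/5000 ≈ 0.859400

1 1 2449/2500
2 2 15/16
3 3 4451/5000
4 4 8797/10000
5 5 4297/5000
f(1y,2y) = ((2449/2500)/(15/16) − 1)/(1) = 421/9375 ≈ 4.4907%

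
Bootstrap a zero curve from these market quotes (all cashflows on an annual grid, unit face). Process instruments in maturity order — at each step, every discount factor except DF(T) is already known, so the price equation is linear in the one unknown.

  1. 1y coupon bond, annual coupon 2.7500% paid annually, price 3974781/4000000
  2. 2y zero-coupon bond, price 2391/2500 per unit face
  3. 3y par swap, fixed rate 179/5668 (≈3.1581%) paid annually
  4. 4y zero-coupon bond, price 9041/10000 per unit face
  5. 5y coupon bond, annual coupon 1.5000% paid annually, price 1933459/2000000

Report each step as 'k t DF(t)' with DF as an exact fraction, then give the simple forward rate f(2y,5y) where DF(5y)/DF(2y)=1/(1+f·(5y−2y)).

step 1 [1y] bond c/1=11/400: DF=(3974781/4000000 − 11/400·(0))/(1+11/400) = 9671/10000 ≈ 0.967100
step 2 [2y] zero: DF = P = 2391/2500 ≈ 0.956400
step 3 [3y] swap r/1=179/5668: DF=(1 − 179/5668·(0.967100+0.956400))/(1+179/5668) = 1821/2000 ≈ 0.910500
step 4 [4y] zero: DF = P = 9041/10000 ≈ 0.904100
step 5 [5y] bond c/1=3/200: DF=(1933459/2000000 − 3/200·(0.967100+0.956400+0.910500+0.904100))/(1+3/200) = 2243/2500 ≈ 0.897200

1 1 9671/10000
2 2 2391/2500
3 3 1821/2000
4 4 9041/10000
5 5 2243/2500
f(2y,5y) = ((2391/2500)/(2243/2500) − 1)/(3) = 148/6729 ≈ 2.1994%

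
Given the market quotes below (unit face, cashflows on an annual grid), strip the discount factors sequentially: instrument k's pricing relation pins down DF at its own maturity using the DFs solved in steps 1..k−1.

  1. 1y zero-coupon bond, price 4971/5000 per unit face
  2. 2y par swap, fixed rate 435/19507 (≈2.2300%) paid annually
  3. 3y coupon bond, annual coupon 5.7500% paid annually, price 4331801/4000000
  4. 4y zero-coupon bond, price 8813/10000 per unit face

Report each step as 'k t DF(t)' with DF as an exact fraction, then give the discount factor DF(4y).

step 1 [1y] zero: DF = P = 4971/5000 ≈ 0.994200
step 2 [2y] swap r/1=435/19507: DF=(1 − 435/19507·(0.994200))/(1+435/19507) = 1913/2000 ≈ 0.956500
step 3 [3y] bond c/1=23/400: DF=(4331801/4000000 − 23/400·(0.994200+0.956500))/(1+23/400) = 459/500 ≈ 0.918000
step 4 [4y] zero: DF = P = 8813/10000 ≈ 0.881300

1 1 4971/5000
2 2 1913/2000
3 3 459/500
4 4 8813/10000
DF(4y) = 8813/10000 ≈ 0.881300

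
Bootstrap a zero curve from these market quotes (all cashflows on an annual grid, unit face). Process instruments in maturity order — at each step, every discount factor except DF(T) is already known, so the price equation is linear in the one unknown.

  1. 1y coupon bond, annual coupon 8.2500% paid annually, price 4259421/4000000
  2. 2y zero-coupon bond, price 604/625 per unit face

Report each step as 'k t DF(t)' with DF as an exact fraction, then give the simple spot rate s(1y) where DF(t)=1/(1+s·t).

1 1 9837/10000
2 2 604/625
s(1y) = (1/(9837/10000) − 1)/(1) = 163/9837 ≈ 1.6570%

step 1 [1y] bond c/1=33/400: DF=(4259421/4000000 − 33/400·(0))/(1+33/400) = 9837/10000 ≈ 0.983700
step 2 [2y] zero: DF = P = 604/625 ≈ 0.966400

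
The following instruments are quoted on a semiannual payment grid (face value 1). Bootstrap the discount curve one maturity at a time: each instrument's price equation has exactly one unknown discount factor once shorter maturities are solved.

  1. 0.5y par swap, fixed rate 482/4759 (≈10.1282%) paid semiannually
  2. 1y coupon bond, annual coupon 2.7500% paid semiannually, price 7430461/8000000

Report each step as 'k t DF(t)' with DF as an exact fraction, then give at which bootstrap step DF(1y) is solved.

1 1/2 4759/5000
2 1 9033/10000
DF(1y) is solved at step 2

step 1 [0.5y] swap r/2=241/4759: DF=(1 − 241/4759·(0))/(1+241/4759) = 4759/5000 ≈ 0.951800
step 2 [1y] bond c/2=11/800: DF=(7430461/8000000 − 11/800·(0.951800))/(1+11/800) = 9033/10000 ≈ 0.903300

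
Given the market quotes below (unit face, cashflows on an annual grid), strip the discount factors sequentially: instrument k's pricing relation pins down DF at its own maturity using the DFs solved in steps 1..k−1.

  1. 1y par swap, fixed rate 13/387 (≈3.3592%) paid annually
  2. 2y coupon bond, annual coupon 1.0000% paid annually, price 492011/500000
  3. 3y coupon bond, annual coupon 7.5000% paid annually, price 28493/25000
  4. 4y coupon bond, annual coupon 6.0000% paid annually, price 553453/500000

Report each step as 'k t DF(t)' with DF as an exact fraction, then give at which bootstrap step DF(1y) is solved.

1 1 387/400
2 2 9647/10000
3 3 4627/5000
4 4 353/400
DF(1y) is solved at step 1

step 1 [1y] swap r/1=13/387: DF=(1 − 13/387·(0))/(1+13/387) = 387/400 ≈ 0.967500
step 2 [2y] bond c/1=1/100: DF=(492011/500000 − 1/100·(0.967500))/(1+1/100) = 9647/10000 ≈ 0.964700
step 3 [3y] bond c/1=3/40: DF=(28493/25000 − 3/40·(0.967500+0.964700))/(1+3/40) = 4627/5000 ≈ 0.925400
step 4 [4y] bond c/1=3/50: DF=(553453/500000 − 3/50·(0.967500+0.964700+0.925400))/(1+3/50) = 353/400 ≈ 0.882500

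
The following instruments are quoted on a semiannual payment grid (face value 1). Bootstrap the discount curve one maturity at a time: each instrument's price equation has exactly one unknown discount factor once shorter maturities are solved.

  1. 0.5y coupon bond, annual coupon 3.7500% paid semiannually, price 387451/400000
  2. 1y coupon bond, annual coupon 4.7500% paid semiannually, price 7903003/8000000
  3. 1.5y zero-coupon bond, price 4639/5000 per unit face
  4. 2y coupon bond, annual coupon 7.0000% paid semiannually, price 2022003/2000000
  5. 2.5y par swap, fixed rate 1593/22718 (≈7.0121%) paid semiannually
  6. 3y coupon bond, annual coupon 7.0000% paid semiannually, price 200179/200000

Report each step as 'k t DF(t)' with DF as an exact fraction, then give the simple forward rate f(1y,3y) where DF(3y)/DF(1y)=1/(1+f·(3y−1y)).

step 1 [0.5y] bond c/2=3/160: DF=(387451/400000 − 3/160·(0))/(1+3/160) = 2377/2500 ≈ 0.950800
step 2 [1y] bond c/2=19/800: DF=(7903003/8000000 − 19/800·(0.950800))/(1+19/800) = 9429/10000 ≈ 0.942900
step 3 [1.5y] zero: DF = P = 4639/5000 ≈ 0.927800
step 4 [2y] bond c/2=7/200: DF=(2022003/2000000 − 7/200·(0.950800+0.942900+0.927800))/(1+7/200) = 4407/5000 ≈ 0.881400
step 5 [2.5y] swap r/2=1593/45436: DF=(1 − 1593/45436·(0.950800+0.942900+0.927800+0.881400))/(1+1593/45436) = 8407/10000 ≈ 0.840700
step 6 [3y] bond c/2=7/200: DF=(200179/200000 − 7/200·(0.950800+0.942900+0.927800+0.881400+0.840700))/(1+7/200) = 4067/5000 ≈ 0.813400

1 1/2 2377/2500
2 1 9429/10000
3 3/2 4639/5000
4 2 4407/5000
5 5/2 8407/10000
6 3 4067/5000
f(1y,3y) = ((9429/10000)/(4067/5000) − 1)/(2) = 185/2324 ≈ 7.9604%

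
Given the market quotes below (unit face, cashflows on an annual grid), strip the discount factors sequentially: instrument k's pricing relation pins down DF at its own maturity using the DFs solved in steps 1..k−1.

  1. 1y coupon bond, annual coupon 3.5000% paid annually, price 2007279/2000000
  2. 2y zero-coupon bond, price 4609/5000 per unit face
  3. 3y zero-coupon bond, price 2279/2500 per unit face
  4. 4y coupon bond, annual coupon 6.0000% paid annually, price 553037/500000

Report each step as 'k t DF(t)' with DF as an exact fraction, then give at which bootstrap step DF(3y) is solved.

1 1 9697/10000
2 2 4609/5000
3 3 2279/2500
4 4 553/625
DF(3y) is solved at step 3

step 1 [1y] bond c/1=7/200: DF=(2007279/2000000 − 7/200·(0))/(1+7/200) = 9697/10000 ≈ 0.969700
step 2 [2y] zero: DF = P = 4609/5000 ≈ 0.921800
step 3 [3y] zero: DF = P = 2279/2500 ≈ 0.911600
step 4 [4y] bond c/1=3/50: DF=(553037/500000 − 3/50·(0.969700+0.921800+0.911600))/(1+3/50) = 553/625 ≈ 0.884800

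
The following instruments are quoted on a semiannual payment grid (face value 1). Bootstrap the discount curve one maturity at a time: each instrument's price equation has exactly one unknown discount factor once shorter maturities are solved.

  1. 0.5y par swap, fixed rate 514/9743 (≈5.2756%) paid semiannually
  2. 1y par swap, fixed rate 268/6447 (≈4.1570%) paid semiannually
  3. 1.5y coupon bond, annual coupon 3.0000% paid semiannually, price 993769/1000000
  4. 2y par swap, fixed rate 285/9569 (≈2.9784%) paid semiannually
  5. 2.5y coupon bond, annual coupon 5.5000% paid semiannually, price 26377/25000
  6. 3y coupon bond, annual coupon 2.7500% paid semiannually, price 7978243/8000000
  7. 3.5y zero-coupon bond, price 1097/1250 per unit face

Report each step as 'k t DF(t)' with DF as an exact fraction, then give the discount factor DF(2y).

1 1/2 9743/10000
2 1 4799/5000
3 3/2 1901/2000
4 2 943/1000
5 5/2 2311/2500
6 3 9193/10000
7 7/2 1097/1250
DF(2y) = 943/1000 ≈ 0.943000

step 1 [0.5y] swap r/2=257/9743: DF=(1 − 257/9743·(0))/(1+257/9743) = 9743/10000 ≈ 0.974300
step 2 [1y] swap r/2=134/6447: DF=(1 − 134/6447·(0.974300))/(1+134/6447) = 4799/5000 ≈ 0.959800
step 3 [1.5y] bond c/2=3/200: DF=(993769/1000000 − 3/200·(0.974300+0.959800))/(1+3/200) = 1901/2000 ≈ 0.950500
step 4 [2y] swap r/2=285/19138: DF=(1 − 285/19138·(0.974300+0.959800+0.950500))/(1+285/19138) = 943/1000 ≈ 0.943000
step 5 [2.5y] bond c/2=11/400: DF=(26377/25000 − 11/400·(0.974300+0.959800+0.950500+0.943000))/(1+11/400) = 2311/2500 ≈ 0.924400
step 6 [3y] bond c/2=11/800: DF=(7978243/8000000 − 11/800·(0.974300+0.959800+0.950500+0.943000+0.924400))/(1+11/800) = 9193/10000 ≈ 0.919300
step 7 [3.5y] zero: DF = P = 1097/1250 ≈ 0.877600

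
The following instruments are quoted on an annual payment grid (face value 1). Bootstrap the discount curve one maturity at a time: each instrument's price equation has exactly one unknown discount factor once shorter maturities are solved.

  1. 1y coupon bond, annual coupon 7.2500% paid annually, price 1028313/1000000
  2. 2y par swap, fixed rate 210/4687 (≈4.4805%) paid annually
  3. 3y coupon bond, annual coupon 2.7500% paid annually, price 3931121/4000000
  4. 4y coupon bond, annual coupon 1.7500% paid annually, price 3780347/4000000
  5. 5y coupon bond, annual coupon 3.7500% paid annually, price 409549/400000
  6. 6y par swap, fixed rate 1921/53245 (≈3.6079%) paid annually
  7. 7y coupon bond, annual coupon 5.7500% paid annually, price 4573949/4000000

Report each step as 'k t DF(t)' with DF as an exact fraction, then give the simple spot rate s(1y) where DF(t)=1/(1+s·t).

step 1 [1y] bond c/1=29/400: DF=(1028313/1000000 − 29/400·(0))/(1+29/400) = 2397/2500 ≈ 0.958800
step 2 [2y] swap r/1=210/4687: DF=(1 − 210/4687·(0.958800))/(1+210/4687) = 229/250 ≈ 0.916000
step 3 [3y] bond c/1=11/400: DF=(3931121/4000000 − 11/400·(0.958800+0.916000))/(1+11/400) = 9063/10000 ≈ 0.906300
step 4 [4y] bond c/1=7/400: DF=(3780347/4000000 − 7/400·(0.958800+0.916000+0.906300))/(1+7/400) = 881/1000 ≈ 0.881000
step 5 [5y] bond c/1=3/80: DF=(409549/400000 − 3/80·(0.958800+0.916000+0.906300+0.881000))/(1+3/80) = 1709/2000 ≈ 0.854500
step 6 [6y] swap r/1=1921/53245: DF=(1 − 1921/53245·(0.958800+0.916000+0.906300+0.881000+0.854500))/(1+1921/53245) = 8079/10000 ≈ 0.807900
step 7 [7y] bond c/1=23/400: DF=(4573949/4000000 − 23/400·(0.958800+0.916000+0.906300+0.881000+0.854500+0.807900))/(1+23/400) = 3959/5000 ≈ 0.791800

1 1 2397/2500
2 2 229/250
3 3 9063/10000
4 4 881/1000
5 5 1709/2000
6 6 8079/10000
7 7 3959/5000
s(1y) = (1/(2397/2500) − 1)/(1) = 103/2397 ≈ 4.2970%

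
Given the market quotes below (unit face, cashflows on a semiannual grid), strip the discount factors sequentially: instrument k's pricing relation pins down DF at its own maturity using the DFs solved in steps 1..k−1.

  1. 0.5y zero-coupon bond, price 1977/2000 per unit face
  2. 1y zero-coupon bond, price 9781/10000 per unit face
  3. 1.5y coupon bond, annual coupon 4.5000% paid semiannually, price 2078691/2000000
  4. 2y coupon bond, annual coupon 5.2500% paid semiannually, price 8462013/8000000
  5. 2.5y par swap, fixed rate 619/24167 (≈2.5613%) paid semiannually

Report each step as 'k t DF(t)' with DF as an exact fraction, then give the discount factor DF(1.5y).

1 1/2 1977/2000
2 1 9781/10000
3 3/2 2433/2500
4 2 1911/2000
5 5/2 9381/10000
DF(1.5y) = 2433/2500 ≈ 0.973200

step 1 [0.5y] zero: DF = P = 1977/2000 ≈ 0.988500
step 2 [1y] zero: DF = P = 9781/10000 ≈ 0.978100
step 3 [1.5y] bond c/2=9/400: DF=(2078691/2000000 − 9/400·(0.988500+0.978100))/(1+9/400) = 2433/2500 ≈ 0.973200
step 4 [2y] bond c/2=21/800: DF=(8462013/8000000 − 21/800·(0.988500+0.978100+0.973200))/(1+21/800) = 1911/2000 ≈ 0.955500
step 5 [2.5y] swap r/2=619/48334: DF=(1 − 619/48334·(0.988500+0.978100+0.973200+0.955500))/(1+619/48334) = 9381/10000 ≈ 0.938100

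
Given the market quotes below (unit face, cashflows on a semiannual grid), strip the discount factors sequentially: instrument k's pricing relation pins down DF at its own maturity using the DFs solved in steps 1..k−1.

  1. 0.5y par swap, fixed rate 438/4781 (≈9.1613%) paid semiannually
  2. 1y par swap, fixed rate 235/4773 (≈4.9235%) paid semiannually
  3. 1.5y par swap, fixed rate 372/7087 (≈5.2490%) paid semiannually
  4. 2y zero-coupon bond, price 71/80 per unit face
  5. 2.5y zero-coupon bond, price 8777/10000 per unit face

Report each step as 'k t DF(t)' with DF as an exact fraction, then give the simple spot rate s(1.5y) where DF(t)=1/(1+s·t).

1 1/2 4781/5000
2 1 953/1000
3 3/2 1157/1250
4 2 71/80
5 5/2 8777/10000
s(1.5y) = (1/(1157/1250) − 1)/(3/2) = 62/1157 ≈ 5.3587%

step 1 [0.5y] swap r/2=219/4781: DF=(1 − 219/4781·(0))/(1+219/4781) = 4781/5000 ≈ 0.956200
step 2 [1y] swap r/2=235/9546: DF=(1 − 235/9546·(0.956200))/(1+235/9546) = 953/1000 ≈ 0.953000
step 3 [1.5y] swap r/2=186/7087: DF=(1 − 186/7087·(0.956200+0.953000))/(1+186/7087) = 1157/1250 ≈ 0.925600
step 4 [2y] zero: DF = P = 71/80 ≈ 0.887500
step 5 [2.5y] zero: DF = P = 8777/10000 ≈ 0.877700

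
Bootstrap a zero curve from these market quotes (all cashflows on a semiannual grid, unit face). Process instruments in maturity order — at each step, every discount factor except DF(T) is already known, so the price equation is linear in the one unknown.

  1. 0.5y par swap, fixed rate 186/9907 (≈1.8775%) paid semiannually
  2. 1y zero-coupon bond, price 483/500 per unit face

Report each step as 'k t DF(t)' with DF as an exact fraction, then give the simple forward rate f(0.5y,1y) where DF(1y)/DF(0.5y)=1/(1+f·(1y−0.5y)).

1 1/2 9907/10000
2 1 483/500
f(0.5y,1y) = ((9907/10000)/(483/500) − 1)/(1/2) = 247/4830 ≈ 5.1139%

step 1 [0.5y] swap r/2=93/9907: DF=(1 − 93/9907·(0))/(1+93/9907) = 9907/10000 ≈ 0.990700
step 2 [1y] zero: DF = P = 483/500 ≈ 0.966000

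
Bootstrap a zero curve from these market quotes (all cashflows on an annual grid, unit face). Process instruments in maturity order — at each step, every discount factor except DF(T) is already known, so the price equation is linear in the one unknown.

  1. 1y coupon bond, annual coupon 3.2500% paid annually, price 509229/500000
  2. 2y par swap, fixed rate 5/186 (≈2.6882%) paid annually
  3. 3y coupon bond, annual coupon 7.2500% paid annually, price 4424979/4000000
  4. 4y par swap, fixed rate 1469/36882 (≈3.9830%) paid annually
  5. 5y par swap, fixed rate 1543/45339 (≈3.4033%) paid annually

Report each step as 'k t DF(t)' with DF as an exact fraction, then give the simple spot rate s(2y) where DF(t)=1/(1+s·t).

step 1 [1y] bond c/1=13/400: DF=(509229/500000 − 13/400·(0))/(1+13/400) = 1233/1250 ≈ 0.986400
step 2 [2y] swap r/1=5/186: DF=(1 − 5/186·(0.986400))/(1+5/186) = 237/250 ≈ 0.948000
step 3 [3y] bond c/1=29/400: DF=(4424979/4000000 − 29/400·(0.986400+0.948000))/(1+29/400) = 9007/10000 ≈ 0.900700
step 4 [4y] swap r/1=1469/36882: DF=(1 − 1469/36882·(0.986400+0.948000+0.900700))/(1+1469/36882) = 8531/10000 ≈ 0.853100
step 5 [5y] swap r/1=1543/45339: DF=(1 − 1543/45339·(0.986400+0.948000+0.900700+0.853100))/(1+1543/45339) = 8457/10000 ≈ 0.845700

1 1 1233/1250
2 2 237/250
3 3 9007/10000
4 4 8531/10000
5 5 8457/10000
s(2y) = (1/(237/250) − 1)/(2) = 13/474 ≈ 2.7426%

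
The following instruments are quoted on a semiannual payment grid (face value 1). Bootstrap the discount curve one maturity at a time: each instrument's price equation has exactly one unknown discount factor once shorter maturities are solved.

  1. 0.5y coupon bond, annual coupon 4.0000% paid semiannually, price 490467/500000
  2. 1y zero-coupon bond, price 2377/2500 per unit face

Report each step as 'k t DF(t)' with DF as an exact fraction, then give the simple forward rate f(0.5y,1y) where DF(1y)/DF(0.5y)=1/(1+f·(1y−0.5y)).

step 1 [0.5y] bond c/2=1/50: DF=(490467/500000 − 1/50·(0))/(1+1/50) = 9617/10000 ≈ 0.961700
step 2 [1y] zero: DF = P = 2377/2500 ≈ 0.950800

1 1/2 9617/10000
2 1 2377/2500
f(0.5y,1y) = ((9617/10000)/(2377/2500) − 1)/(1/2) = 109/4754 ≈ 2.2928%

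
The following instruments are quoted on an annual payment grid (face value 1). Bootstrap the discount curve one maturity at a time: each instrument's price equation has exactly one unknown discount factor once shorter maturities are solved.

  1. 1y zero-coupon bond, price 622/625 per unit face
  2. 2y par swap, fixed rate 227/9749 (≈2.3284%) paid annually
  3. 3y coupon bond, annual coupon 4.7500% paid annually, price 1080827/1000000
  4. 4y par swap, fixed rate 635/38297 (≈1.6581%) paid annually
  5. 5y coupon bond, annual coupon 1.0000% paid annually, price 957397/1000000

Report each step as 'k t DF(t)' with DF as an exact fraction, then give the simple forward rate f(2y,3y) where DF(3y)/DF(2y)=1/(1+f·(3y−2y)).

step 1 [1y] zero: DF = P = 622/625 ≈ 0.995200
step 2 [2y] swap r/1=227/9749: DF=(1 − 227/9749·(0.995200))/(1+227/9749) = 4773/5000 ≈ 0.954600
step 3 [3y] bond c/1=19/400: DF=(1080827/1000000 − 19/400·(0.995200+0.954600))/(1+19/400) = 4717/5000 ≈ 0.943400
step 4 [4y] swap r/1=635/38297: DF=(1 − 635/38297·(0.995200+0.954600+0.943400))/(1+635/38297) = 1873/2000 ≈ 0.936500
step 5 [5y] bond c/1=1/100: DF=(957397/1000000 − 1/100·(0.995200+0.954600+0.943400+0.936500))/(1+1/100) = 91/100 ≈ 0.910000

1 1 622/625
2 2 4773/5000
3 3 4717/5000
4 4 1873/2000
5 5 91/100
f(2y,3y) = ((4773/5000)/(4717/5000) − 1)/(1) = 56/4717 ≈ 1.1872%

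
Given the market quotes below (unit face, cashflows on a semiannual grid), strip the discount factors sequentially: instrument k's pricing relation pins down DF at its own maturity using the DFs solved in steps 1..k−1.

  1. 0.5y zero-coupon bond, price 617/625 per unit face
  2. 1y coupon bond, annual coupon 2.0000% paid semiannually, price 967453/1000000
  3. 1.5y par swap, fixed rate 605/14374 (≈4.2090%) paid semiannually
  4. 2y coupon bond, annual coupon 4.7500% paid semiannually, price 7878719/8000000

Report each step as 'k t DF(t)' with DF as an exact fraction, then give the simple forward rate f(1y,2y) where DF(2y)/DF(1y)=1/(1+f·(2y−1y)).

1 1/2 617/625
2 1 9481/10000
3 3/2 1879/2000
4 2 8953/10000
f(1y,2y) = ((9481/10000)/(8953/10000) − 1)/(1) = 528/8953 ≈ 5.8975%

step 1 [0.5y] zero: DF = P = 617/625 ≈ 0.987200
step 2 [1y] bond c/2=1/100: DF=(967453/1000000 − 1/100·(0.987200))/(1+1/100) = 9481/10000 ≈ 0.948100
step 3 [1.5y] swap r/2=605/28748: DF=(1 − 605/28748·(0.987200+0.948100))/(1+605/28748) = 1879/2000 ≈ 0.939500
step 4 [2y] bond c/2=19/800: DF=(7878719/8000000 − 19/800·(0.987200+0.948100+0.939500))/(1+19/800) = 8953/10000 ≈ 0.895300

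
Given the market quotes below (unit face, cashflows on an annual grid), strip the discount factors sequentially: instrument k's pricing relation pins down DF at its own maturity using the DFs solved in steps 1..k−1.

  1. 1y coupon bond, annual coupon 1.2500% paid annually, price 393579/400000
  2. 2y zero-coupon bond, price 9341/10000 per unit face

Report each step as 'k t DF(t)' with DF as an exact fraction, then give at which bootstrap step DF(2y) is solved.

1 1 4859/5000
2 2 9341/10000
DF(2y) is solved at step 2

step 1 [1y] bond c/1=1/80: DF=(393579/400000 − 1/80·(0))/(1+1/80) = 4859/5000 ≈ 0.971800
step 2 [2y] zero: DF = P = 9341/10000 ≈ 0.934100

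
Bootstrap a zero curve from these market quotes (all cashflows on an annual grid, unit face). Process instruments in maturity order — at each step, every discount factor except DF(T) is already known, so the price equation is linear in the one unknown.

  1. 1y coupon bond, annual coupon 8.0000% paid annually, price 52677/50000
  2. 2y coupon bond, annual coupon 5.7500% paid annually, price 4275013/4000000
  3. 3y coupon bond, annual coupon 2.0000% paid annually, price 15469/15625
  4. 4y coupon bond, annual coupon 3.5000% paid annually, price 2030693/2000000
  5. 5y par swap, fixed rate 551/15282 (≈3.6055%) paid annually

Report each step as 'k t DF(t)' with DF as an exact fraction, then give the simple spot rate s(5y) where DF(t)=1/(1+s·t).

step 1 [1y] bond c/1=2/25: DF=(52677/50000 − 2/25·(0))/(1+2/25) = 1951/2000 ≈ 0.975500
step 2 [2y] bond c/1=23/400: DF=(4275013/4000000 − 23/400·(0.975500))/(1+23/400) = 1197/1250 ≈ 0.957600
step 3 [3y] bond c/1=1/50: DF=(15469/15625 − 1/50·(0.975500+0.957600))/(1+1/50) = 9327/10000 ≈ 0.932700
step 4 [4y] bond c/1=7/200: DF=(2030693/2000000 − 7/200·(0.975500+0.957600+0.932700))/(1+7/200) = 8841/10000 ≈ 0.884100
step 5 [5y] swap r/1=551/15282: DF=(1 − 551/15282·(0.975500+0.957600+0.932700+0.884100))/(1+551/15282) = 8347/10000 ≈ 0.834700

1 1 1951/2000
2 2 1197/1250
3 3 9327/10000
4 4 8841/10000
5 5 8347/10000
s(5y) = (1/(8347/10000) − 1)/(5) = 1653/41735 ≈ 3.9607%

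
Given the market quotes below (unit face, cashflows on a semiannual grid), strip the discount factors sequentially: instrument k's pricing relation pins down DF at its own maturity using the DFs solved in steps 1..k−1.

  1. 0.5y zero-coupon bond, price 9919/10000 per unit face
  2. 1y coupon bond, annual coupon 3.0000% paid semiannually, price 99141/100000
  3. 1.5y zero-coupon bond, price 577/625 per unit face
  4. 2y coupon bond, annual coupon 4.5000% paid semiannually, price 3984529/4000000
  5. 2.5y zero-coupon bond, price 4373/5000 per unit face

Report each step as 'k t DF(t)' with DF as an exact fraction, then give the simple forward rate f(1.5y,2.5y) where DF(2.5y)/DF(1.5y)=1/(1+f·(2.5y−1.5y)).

1 1/2 9919/10000
2 1 9621/10000
3 3/2 577/625
4 2 9109/10000
5 5/2 4373/5000
f(1.5y,2.5y) = ((577/625)/(4373/5000) − 1)/(1) = 243/4373 ≈ 5.5568%

step 1 [0.5y] zero: DF = P = 9919/10000 ≈ 0.991900
step 2 [1y] bond c/2=3/200: DF=(99141/100000 − 3/200·(0.991900))/(1+3/200) = 9621/10000 ≈ 0.962100
step 3 [1.5y] zero: DF = P = 577/625 ≈ 0.923200
step 4 [2y] bond c/2=9/400: DF=(3984529/4000000 − 9/400·(0.991900+0.962100+0.923200))/(1+9/400) = 9109/10000 ≈ 0.910900
step 5 [2.5y] zero: DF = P = 4373/5000 ≈ 0.874600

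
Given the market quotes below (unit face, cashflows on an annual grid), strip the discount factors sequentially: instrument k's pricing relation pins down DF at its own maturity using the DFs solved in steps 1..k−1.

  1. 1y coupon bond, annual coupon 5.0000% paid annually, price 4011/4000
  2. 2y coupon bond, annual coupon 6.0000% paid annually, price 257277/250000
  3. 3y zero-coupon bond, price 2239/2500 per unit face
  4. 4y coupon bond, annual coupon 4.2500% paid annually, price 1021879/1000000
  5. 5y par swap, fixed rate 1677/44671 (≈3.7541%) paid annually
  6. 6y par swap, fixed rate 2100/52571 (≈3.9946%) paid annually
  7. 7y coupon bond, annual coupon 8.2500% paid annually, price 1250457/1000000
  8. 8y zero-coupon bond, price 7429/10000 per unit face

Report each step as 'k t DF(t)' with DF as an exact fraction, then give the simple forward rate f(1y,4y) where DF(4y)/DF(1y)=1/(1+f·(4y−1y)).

1 1 191/200
2 2 573/625
3 3 2239/2500
4 4 4337/5000
5 5 8323/10000
6 6 79/100
7 7 1509/2000
8 8 7429/10000
f(1y,4y) = ((191/200)/(4337/5000) − 1)/(3) = 146/4337 ≈ 3.3664%

step 1 [1y] bond c/1=1/20: DF=(4011/4000 − 1/20·(0))/(1+1/20) = 191/200 ≈ 0.955000
step 2 [2y] bond c/1=3/50: DF=(257277/250000 − 3/50·(0.955000))/(1+3/50) = 573/625 ≈ 0.916800
step 3 [3y] zero: DF = P = 2239/2500 ≈ 0.895600
step 4 [4y] bond c/1=17/400: DF=(1021879/1000000 − 17/400·(0.955000+0.916800+0.895600))/(1+17/400) = 4337/5000 ≈ 0.867400
step 5 [5y] swap r/1=1677/44671: DF=(1 − 1677/44671·(0.955000+0.916800+0.895600+0.867400))/(1+1677/44671) = 8323/10000 ≈ 0.832300
step 6 [6y] swap r/1=2100/52571: DF=(1 − 2100/52571·(0.955000+0.916800+0.895600+0.867400+0.832300))/(1+2100/52571) = 79/100 ≈ 0.790000
step 7 [7y] bond c/1=33/400: DF=(1250457/1000000 − 33/400·(0.955000+0.916800+0.895600+0.867400+0.832300+0.790000))/(1+33/400) = 1509/2000 ≈ 0.754500
step 8 [8y] zero: DF = P = 7429/10000 ≈ 0.742900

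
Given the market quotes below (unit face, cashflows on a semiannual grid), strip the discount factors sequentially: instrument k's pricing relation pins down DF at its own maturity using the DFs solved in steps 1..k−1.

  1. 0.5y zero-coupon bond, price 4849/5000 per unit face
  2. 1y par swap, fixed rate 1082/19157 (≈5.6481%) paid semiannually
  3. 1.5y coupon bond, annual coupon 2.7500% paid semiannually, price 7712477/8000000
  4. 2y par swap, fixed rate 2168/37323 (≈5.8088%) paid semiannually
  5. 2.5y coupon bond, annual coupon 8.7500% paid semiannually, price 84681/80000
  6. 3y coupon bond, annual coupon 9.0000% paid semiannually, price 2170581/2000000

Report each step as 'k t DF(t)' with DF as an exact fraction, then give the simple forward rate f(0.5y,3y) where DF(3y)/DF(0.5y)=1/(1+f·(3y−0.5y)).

step 1 [0.5y] zero: DF = P = 4849/5000 ≈ 0.969800
step 2 [1y] swap r/2=541/19157: DF=(1 − 541/19157·(0.969800))/(1+541/19157) = 9459/10000 ≈ 0.945900
step 3 [1.5y] bond c/2=11/800: DF=(7712477/8000000 − 11/800·(0.969800+0.945900))/(1+11/800) = 37/40 ≈ 0.925000
step 4 [2y] swap r/2=1084/37323: DF=(1 − 1084/37323·(0.969800+0.945900+0.925000))/(1+1084/37323) = 2229/2500 ≈ 0.891600
step 5 [2.5y] bond c/2=7/160: DF=(84681/80000 − 7/160·(0.969800+0.945900+0.925000+0.891600))/(1+7/160) = 8577/10000 ≈ 0.857700
step 6 [3y] bond c/2=9/200: DF=(2170581/2000000 − 9/200·(0.969800+0.945900+0.925000+0.891600+0.857700))/(1+9/200) = 8409/10000 ≈ 0.840900

1 1/2 4849/5000
2 1 9459/10000
3 3/2 37/40
4 2 2229/2500
5 5/2 8577/10000
6 3 8409/10000
f(0.5y,3y) = ((4849/5000)/(8409/10000) − 1)/(5/2) = 2578/42045 ≈ 6.1315%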